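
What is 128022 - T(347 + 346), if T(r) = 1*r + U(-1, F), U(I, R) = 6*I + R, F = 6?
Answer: 127329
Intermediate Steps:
U(I, R) = R + 6*I
T(r) = r (T(r) = 1*r + (6 + 6*(-1)) = r + (6 - 6) = r + 0 = r)
128022 - T(347 + 346) = 128022 - (347 + 346) = 128022 - 1*693 = 128022 - 693 = 127329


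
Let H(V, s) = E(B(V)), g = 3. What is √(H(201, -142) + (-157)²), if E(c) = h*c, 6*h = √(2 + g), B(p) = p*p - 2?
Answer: √(887364 + 242394*√5)/6 ≈ 199.26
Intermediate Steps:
B(p) = -2 + p² (B(p) = p² - 2 = -2 + p²)
h = √5/6 (h = √(2 + 3)/6 = √5/6 ≈ 0.37268)
E(c) = c*√5/6 (E(c) = (√5/6)*c = c*√5/6)
H(V, s) = √5*(-2 + V²)/6 (H(V, s) = (-2 + V²)*√5/6 = √5*(-2 + V²)/6)
√(H(201, -142) + (-157)²) = √(√5*(-2 + 201²)/6 + (-157)²) = √(√5*(-2 + 40401)/6 + 24649) = √((⅙)*√5*40399 + 24649) = √(40399*√5/6 + 24649) = √(24649 + 40399*√5/6)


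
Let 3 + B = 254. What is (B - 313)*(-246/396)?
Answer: 1271/33 ≈ 38.515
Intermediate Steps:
B = 251 (B = -3 + 254 = 251)
(B - 313)*(-246/396) = (251 - 313)*(-246/396) = -(-15252)/396 = -62*(-41/66) = 1271/33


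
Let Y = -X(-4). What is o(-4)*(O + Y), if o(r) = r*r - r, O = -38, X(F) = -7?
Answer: -620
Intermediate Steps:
o(r) = r**2 - r
Y = 7 (Y = -1*(-7) = 7)
o(-4)*(O + Y) = (-4*(-1 - 4))*(-38 + 7) = -4*(-5)*(-31) = 20*(-31) = -620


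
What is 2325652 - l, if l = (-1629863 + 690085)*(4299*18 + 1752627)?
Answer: 1719804523654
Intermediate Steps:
l = -1719802198002 (l = -939778*(77382 + 1752627) = -939778*1830009 = -1719802198002)
2325652 - l = 2325652 - 1*(-1719802198002) = 2325652 + 1719802198002 = 1719804523654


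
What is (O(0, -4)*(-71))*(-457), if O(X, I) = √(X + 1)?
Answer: 32447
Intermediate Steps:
O(X, I) = √(1 + X)
(O(0, -4)*(-71))*(-457) = (√(1 + 0)*(-71))*(-457) = (√1*(-71))*(-457) = (1*(-71))*(-457) = -71*(-457) = 32447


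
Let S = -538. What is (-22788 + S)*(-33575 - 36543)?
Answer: 1635572468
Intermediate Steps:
(-22788 + S)*(-33575 - 36543) = (-22788 - 538)*(-33575 - 36543) = -23326*(-70118) = 1635572468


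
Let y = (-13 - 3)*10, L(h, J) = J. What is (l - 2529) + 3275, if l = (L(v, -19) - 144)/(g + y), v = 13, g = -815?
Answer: 727513/975 ≈ 746.17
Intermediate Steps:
y = -160 (y = -16*10 = -160)
l = 163/975 (l = (-19 - 144)/(-815 - 160) = -163/(-975) = -163*(-1/975) = 163/975 ≈ 0.16718)
(l - 2529) + 3275 = (163/975 - 2529) + 3275 = -2465612/975 + 3275 = 727513/975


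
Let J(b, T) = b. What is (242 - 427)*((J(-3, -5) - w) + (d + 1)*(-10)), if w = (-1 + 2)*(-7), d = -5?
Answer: -8140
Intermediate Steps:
w = -7 (w = 1*(-7) = -7)
(242 - 427)*((J(-3, -5) - w) + (d + 1)*(-10)) = (242 - 427)*((-3 - 1*(-7)) + (-5 + 1)*(-10)) = -185*((-3 + 7) - 4*(-10)) = -185*(4 + 40) = -185*44 = -8140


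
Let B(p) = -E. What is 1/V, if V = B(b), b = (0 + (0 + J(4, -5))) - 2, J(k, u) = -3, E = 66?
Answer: -1/66 ≈ -0.015152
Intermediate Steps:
b = -5 (b = (0 + (0 - 3)) - 2 = (0 - 3) - 2 = -3 - 2 = -5)
B(p) = -66 (B(p) = -1*66 = -66)
V = -66
1/V = 1/(-66) = -1/66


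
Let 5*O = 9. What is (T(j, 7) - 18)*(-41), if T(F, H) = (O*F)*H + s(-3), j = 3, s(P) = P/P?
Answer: -4264/5 ≈ -852.80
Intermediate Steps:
s(P) = 1
O = 9/5 (O = (⅕)*9 = 9/5 ≈ 1.8000)
T(F, H) = 1 + 9*F*H/5 (T(F, H) = (9*F/5)*H + 1 = 9*F*H/5 + 1 = 1 + 9*F*H/5)
(T(j, 7) - 18)*(-41) = ((1 + (9/5)*3*7) - 18)*(-41) = ((1 + 189/5) - 18)*(-41) = (194/5 - 18)*(-41) = (104/5)*(-41) = -4264/5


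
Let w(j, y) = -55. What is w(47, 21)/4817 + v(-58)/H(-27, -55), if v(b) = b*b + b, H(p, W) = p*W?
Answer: 5281109/2384415 ≈ 2.2148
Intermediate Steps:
H(p, W) = W*p
v(b) = b + b² (v(b) = b² + b = b + b²)
w(47, 21)/4817 + v(-58)/H(-27, -55) = -55/4817 + (-58*(1 - 58))/((-55*(-27))) = -55*1/4817 - 58*(-57)/1485 = -55/4817 + 3306*(1/1485) = -55/4817 + 1102/495 = 5281109/2384415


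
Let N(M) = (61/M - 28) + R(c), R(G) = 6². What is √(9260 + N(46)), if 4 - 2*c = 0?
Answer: √19613894/46 ≈ 96.277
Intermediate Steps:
c = 2 (c = 2 - ½*0 = 2 + 0 = 2)
R(G) = 36
N(M) = 8 + 61/M (N(M) = (61/M - 28) + 36 = (-28 + 61/M) + 36 = 8 + 61/M)
√(9260 + N(46)) = √(9260 + (8 + 61/46)) = √(9260 + 429/46) = √(426389/46) = √19613894/46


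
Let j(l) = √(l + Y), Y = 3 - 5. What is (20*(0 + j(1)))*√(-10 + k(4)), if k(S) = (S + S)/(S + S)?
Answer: -60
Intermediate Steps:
Y = -2
k(S) = 1 (k(S) = (2*S)/((2*S)) = (2*S)*(1/(2*S)) = 1)
j(l) = √(-2 + l) (j(l) = √(l - 2) = √(-2 + l))
(20*(0 + j(1)))*√(-10 + k(4)) = (20*(0 + √(-2 + 1)))*√(-10 + 1) = (20*(0 + √(-1)))*√(-9) = (20*(0 + I))*(3*I) = (20*I)*(3*I) = -60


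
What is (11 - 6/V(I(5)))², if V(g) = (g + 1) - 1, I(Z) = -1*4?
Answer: 625/4 ≈ 156.25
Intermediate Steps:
I(Z) = -4
V(g) = g (V(g) = (1 + g) - 1 = g)
(11 - 6/V(I(5)))² = (11 - 6/(-4))² = (11 - 6*(-¼))² = (11 + 3/2)² = (25/2)² = 625/4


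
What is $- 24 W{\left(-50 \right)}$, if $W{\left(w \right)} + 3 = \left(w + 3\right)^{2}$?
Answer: $-52944$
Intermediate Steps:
$W{\left(w \right)} = -3 + \left(3 + w\right)^{2}$ ($W{\left(w \right)} = -3 + \left(w + 3\right)^{2} = -3 + \left(3 + w\right)^{2}$)
$- 24 W{\left(-50 \right)} = - 24 \left(-3 + \left(3 - 50\right)^{2}\right) = - 24 \left(-3 + \left(-47\right)^{2}\right) = - 24 \left(-3 + 2209\right) = \left(-24\right) 2206 = -52944$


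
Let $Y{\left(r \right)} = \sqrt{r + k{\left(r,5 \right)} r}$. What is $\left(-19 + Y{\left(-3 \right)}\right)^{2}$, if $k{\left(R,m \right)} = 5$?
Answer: $343 - 114 i \sqrt{2} \approx 343.0 - 161.22 i$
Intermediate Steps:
$Y{\left(r \right)} = \sqrt{6} \sqrt{r}$ ($Y{\left(r \right)} = \sqrt{r + 5 r} = \sqrt{6 r} = \sqrt{6} \sqrt{r}$)
$\left(-19 + Y{\left(-3 \right)}\right)^{2} = \left(-19 + \sqrt{6} \sqrt{-3}\right)^{2} = \left(-19 + \sqrt{6} i \sqrt{3}\right)^{2} = \left(-19 + 3 i \sqrt{2}\right)^{2}$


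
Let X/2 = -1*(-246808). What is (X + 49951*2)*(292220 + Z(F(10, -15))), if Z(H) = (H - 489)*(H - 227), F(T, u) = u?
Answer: 245828033384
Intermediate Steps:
Z(H) = (-489 + H)*(-227 + H)
X = 493616 (X = 2*(-1*(-246808)) = 2*246808 = 493616)
(X + 49951*2)*(292220 + Z(F(10, -15))) = (493616 + 49951*2)*(292220 + (111003 + (-15)² - 716*(-15))) = (493616 + 99902)*(292220 + (111003 + 225 + 10740)) = 593518*(292220 + 121968) = 593518*414188 = 245828033384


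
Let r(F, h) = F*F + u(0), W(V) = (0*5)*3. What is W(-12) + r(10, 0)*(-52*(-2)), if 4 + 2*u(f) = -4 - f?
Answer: 9984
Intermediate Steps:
W(V) = 0 (W(V) = 0*3 = 0)
u(f) = -4 - f/2 (u(f) = -2 + (-4 - f)/2 = -2 + (-2 - f/2) = -4 - f/2)
r(F, h) = -4 + F**2 (r(F, h) = F*F + (-4 - 1/2*0) = F**2 + (-4 + 0) = F**2 - 4 = -4 + F**2)
W(-12) + r(10, 0)*(-52*(-2)) = 0 + (-4 + 10**2)*(-52*(-2)) = 0 + (-4 + 100)*104 = 0 + 96*104 = 0 + 9984 = 9984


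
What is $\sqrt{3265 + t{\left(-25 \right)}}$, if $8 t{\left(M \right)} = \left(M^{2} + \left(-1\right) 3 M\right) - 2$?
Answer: $\frac{\sqrt{13409}}{2} \approx 57.899$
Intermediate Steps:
$t{\left(M \right)} = - \frac{1}{4} - \frac{3 M}{8} + \frac{M^{2}}{8}$ ($t{\left(M \right)} = \frac{\left(M^{2} + \left(-1\right) 3 M\right) - 2}{8} = \frac{\left(M^{2} - 3 M\right) - 2}{8} = \frac{-2 + M^{2} - 3 M}{8} = - \frac{1}{4} - \frac{3 M}{8} + \frac{M^{2}}{8}$)
$\sqrt{3265 + t{\left(-25 \right)}} = \sqrt{3265 - \left(- \frac{73}{8} - \frac{625}{8}\right)} = \sqrt{3265 + \left(- \frac{1}{4} + \frac{75}{8} + \frac{1}{8} \cdot 625\right)} = \sqrt{3265 + \left(- \frac{1}{4} + \frac{75}{8} + \frac{625}{8}\right)} = \sqrt{3265 + \frac{349}{4}} = \sqrt{\frac{13409}{4}} = \frac{\sqrt{13409}}{2}$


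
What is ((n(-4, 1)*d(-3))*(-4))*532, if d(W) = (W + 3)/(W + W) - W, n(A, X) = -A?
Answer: -25536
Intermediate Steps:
d(W) = -W + (3 + W)/(2*W) (d(W) = (3 + W)/((2*W)) - W = (3 + W)*(1/(2*W)) - W = (3 + W)/(2*W) - W = -W + (3 + W)/(2*W))
((n(-4, 1)*d(-3))*(-4))*532 = (((-1*(-4))*(½ - 1*(-3) + (3/2)/(-3)))*(-4))*532 = ((4*(½ + 3 + (3/2)*(-⅓)))*(-4))*532 = ((4*(½ + 3 - ½))*(-4))*532 = ((4*3)*(-4))*532 = (12*(-4))*532 = -48*532 = -25536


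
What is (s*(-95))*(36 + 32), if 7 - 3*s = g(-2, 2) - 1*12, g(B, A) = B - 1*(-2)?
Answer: -122740/3 ≈ -40913.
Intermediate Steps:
g(B, A) = 2 + B (g(B, A) = B + 2 = 2 + B)
s = 19/3 (s = 7/3 - ((2 - 2) - 1*12)/3 = 7/3 - (0 - 12)/3 = 7/3 - 1/3*(-12) = 7/3 + 4 = 19/3 ≈ 6.3333)
(s*(-95))*(36 + 32) = ((19/3)*(-95))*(36 + 32) = -1805/3*68 = -122740/3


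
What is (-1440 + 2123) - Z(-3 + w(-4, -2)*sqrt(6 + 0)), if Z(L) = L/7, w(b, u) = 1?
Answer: 4784/7 - sqrt(6)/7 ≈ 683.08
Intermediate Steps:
Z(L) = L/7 (Z(L) = L*(1/7) = L/7)
(-1440 + 2123) - Z(-3 + w(-4, -2)*sqrt(6 + 0)) = (-1440 + 2123) - (-3 + 1*sqrt(6 + 0))/7 = 683 - (-3 + 1*sqrt(6))/7 = 683 - (-3 + sqrt(6))/7 = 683 - (-3/7 + sqrt(6)/7) = 683 + (3/7 - sqrt(6)/7) = 4784/7 - sqrt(6)/7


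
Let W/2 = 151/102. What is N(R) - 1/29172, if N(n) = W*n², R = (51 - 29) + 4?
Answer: 58387471/29172 ≈ 2001.5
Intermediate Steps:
W = 151/51 (W = 2*(151/102) = 151/51 ≈ 2.9608)
R = 26 (R = 22 + 4 = 26)
N(n) = 151*n²/51
N(R) - 1/29172 = (151/51)*26² - 1/29172 = (151/51)*676 - 1*1/29172 = 102076/51 - 1/29172 = 58387471/29172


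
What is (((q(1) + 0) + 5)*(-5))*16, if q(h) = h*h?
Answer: -480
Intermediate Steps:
q(h) = h²
(((q(1) + 0) + 5)*(-5))*16 = (((1² + 0) + 5)*(-5))*16 = (((1 + 0) + 5)*(-5))*16 = ((1 + 5)*(-5))*16 = (6*(-5))*16 = -30*16 = -480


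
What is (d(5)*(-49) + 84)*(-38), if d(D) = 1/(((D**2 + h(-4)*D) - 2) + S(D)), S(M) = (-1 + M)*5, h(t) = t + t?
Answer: -7714/3 ≈ -2571.3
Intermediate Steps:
h(t) = 2*t
S(M) = -5 + 5*M
d(D) = 1/(-7 + D**2 - 3*D) (d(D) = 1/(((D**2 + (2*(-4))*D) - 2) + (-5 + 5*D)) = 1/(((D**2 - 8*D) - 2) + (-5 + 5*D)) = 1/((-2 + D**2 - 8*D) + (-5 + 5*D)) = 1/(-7 + D**2 - 3*D))
(d(5)*(-49) + 84)*(-38) = (-49/(-7 + 5**2 - 3*5) + 84)*(-38) = (-49/(-7 + 25 - 15) + 84)*(-38) = (-49/3 + 84)*(-38) = (203/3)*(-38) = -7714/3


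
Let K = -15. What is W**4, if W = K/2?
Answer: 50625/16 ≈ 3164.1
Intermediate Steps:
W = -15/2 ≈ -7.5000
W**4 = (-15/2)**4 = 50625/16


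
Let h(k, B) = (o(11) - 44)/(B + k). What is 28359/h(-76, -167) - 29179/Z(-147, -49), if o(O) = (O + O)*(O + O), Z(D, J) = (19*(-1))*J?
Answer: -6428580407/409640 ≈ -15693.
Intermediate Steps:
Z(D, J) = -19*J
o(O) = 4*O**2 (o(O) = (2*O)*(2*O) = 4*O**2)
h(k, B) = 440/(B + k) (h(k, B) = (4*11**2 - 44)/(B + k) = (4*121 - 44)/(B + k) = (484 - 44)/(B + k) = 440/(B + k))
28359/h(-76, -167) - 29179/Z(-147, -49) = 28359/((440/(-167 - 76))) - 29179/((-19*(-49))) = 28359/((440/(-243))) - 29179/931 = 28359/((440*(-1/243))) - 29179*1/931 = 28359/(-440/243) - 29179/931 = 28359*(-243/440) - 29179/931 = -6891237/440 - 29179/931 = -6428580407/409640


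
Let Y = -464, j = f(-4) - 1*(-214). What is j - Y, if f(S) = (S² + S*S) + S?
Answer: 706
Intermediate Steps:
f(S) = S + 2*S² (f(S) = (S² + S²) + S = 2*S² + S = S + 2*S²)
j = 242 (j = -4*(1 + 2*(-4)) - 1*(-214) = -4*(1 - 8) + 214 = -4*(-7) + 214 = 28 + 214 = 242)
j - Y = 242 - 1*(-464) = 242 + 464 = 706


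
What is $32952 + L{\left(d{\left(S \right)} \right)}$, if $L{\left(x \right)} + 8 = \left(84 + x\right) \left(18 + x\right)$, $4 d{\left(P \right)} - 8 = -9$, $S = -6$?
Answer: $\frac{550889}{16} \approx 34431.0$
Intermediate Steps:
$d{\left(P \right)} = - \frac{1}{4}$ ($d{\left(P \right)} = 2 + \frac{1}{4} \left(-9\right) = 2 - \frac{9}{4} = - \frac{1}{4}$)
$L{\left(x \right)} = -8 + \left(18 + x\right) \left(84 + x\right)$ ($L{\left(x \right)} = -8 + \left(84 + x\right) \left(18 + x\right) = -8 + \left(18 + x\right) \left(84 + x\right)$)
$32952 + L{\left(d{\left(S \right)} \right)} = 32952 + \left(1504 + \left(- \frac{1}{4}\right)^{2} + 102 \left(- \frac{1}{4}\right)\right) = 32952 + \left(1504 + \frac{1}{16} - \frac{51}{2}\right) = 32952 + \frac{23657}{16} = \frac{550889}{16}$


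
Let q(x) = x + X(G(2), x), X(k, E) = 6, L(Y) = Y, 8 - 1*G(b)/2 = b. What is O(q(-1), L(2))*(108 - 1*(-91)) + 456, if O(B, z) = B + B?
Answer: 2446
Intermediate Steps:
G(b) = 16 - 2*b
q(x) = 6 + x (q(x) = x + 6 = 6 + x)
O(B, z) = 2*B
O(q(-1), L(2))*(108 - 1*(-91)) + 456 = (2*(6 - 1))*(108 - 1*(-91)) + 456 = (2*5)*(108 + 91) + 456 = 10*199 + 456 = 1990 + 456 = 2446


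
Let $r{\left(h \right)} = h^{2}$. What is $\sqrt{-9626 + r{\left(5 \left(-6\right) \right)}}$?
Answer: $i \sqrt{8726} \approx 93.413 i$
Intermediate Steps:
$\sqrt{-9626 + r{\left(5 \left(-6\right) \right)}} = \sqrt{-9626 + \left(5 \left(-6\right)\right)^{2}} = \sqrt{-9626 + \left(-30\right)^{2}} = \sqrt{-9626 + 900} = \sqrt{-8726} = i \sqrt{8726}$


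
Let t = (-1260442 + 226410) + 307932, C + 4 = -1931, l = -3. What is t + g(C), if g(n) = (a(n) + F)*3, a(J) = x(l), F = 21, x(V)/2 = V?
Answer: -726055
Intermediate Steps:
x(V) = 2*V
C = -1935 (C = -4 - 1931 = -1935)
a(J) = -6 (a(J) = 2*(-3) = -6)
t = -726100 (t = -1034032 + 307932 = -726100)
g(n) = 45 (g(n) = (-6 + 21)*3 = 15*3 = 45)
t + g(C) = -726100 + 45 = -726055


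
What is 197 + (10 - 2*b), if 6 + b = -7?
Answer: 233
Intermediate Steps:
b = -13 (b = -6 - 7 = -13)
197 + (10 - 2*b) = 197 + (10 - 2*(-13)) = 197 + (10 + 26) = 197 + 36 = 233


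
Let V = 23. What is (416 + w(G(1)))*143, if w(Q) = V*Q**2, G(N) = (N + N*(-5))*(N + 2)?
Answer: 533104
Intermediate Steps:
G(N) = -4*N*(2 + N) (G(N) = (N - 5*N)*(2 + N) = (-4*N)*(2 + N) = -4*N*(2 + N))
w(Q) = 23*Q**2
(416 + w(G(1)))*143 = (416 + 23*(-4*1*(2 + 1))**2)*143 = (416 + 23*(-4*1*3)**2)*143 = (416 + 23*(-12)**2)*143 = (416 + 23*144)*143 = (416 + 3312)*143 = 3728*143 = 533104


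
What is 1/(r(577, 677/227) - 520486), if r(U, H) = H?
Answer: -227/118149645 ≈ -1.9213e-6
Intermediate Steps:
1/(r(577, 677/227) - 520486) = 1/(677/227 - 520486) = 1/(-118149645/227) = -227/118149645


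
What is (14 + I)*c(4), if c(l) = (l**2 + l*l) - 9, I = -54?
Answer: -920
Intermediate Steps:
c(l) = -9 + 2*l**2 (c(l) = (l**2 + l**2) - 9 = 2*l**2 - 9 = -9 + 2*l**2)
(14 + I)*c(4) = (14 - 54)*(-9 + 2*4**2) = -40*(-9 + 2*16) = -40*(-9 + 32) = -40*23 = -920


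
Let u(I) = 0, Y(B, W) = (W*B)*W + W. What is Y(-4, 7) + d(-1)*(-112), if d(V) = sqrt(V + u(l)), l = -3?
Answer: -189 - 112*I ≈ -189.0 - 112.0*I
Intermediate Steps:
Y(B, W) = W + B*W**2 (Y(B, W) = (B*W)*W + W = B*W**2 + W = W + B*W**2)
d(V) = sqrt(V) (d(V) = sqrt(V + 0) = sqrt(V))
Y(-4, 7) + d(-1)*(-112) = 7*(1 - 4*7) + sqrt(-1)*(-112) = 7*(1 - 28) + I*(-112) = 7*(-27) - 112*I = -189 - 112*I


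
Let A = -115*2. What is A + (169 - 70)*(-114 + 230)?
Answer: 11254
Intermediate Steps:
A = -230
A + (169 - 70)*(-114 + 230) = -230 + (169 - 70)*(-114 + 230) = -230 + 99*116 = -230 + 11484 = 11254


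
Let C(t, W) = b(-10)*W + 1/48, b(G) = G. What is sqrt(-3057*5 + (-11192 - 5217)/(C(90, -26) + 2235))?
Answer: 939*I*sqrt(248743597)/119761 ≈ 123.66*I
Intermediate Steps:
C(t, W) = 1/48 - 10*W (C(t, W) = -10*W + 1/48 = 1/48 - 10*W)
sqrt(-3057*5 + (-11192 - 5217)/(C(90, -26) + 2235)) = sqrt(-3057*5 + (-11192 - 5217)/((1/48 - 10*(-26)) + 2235)) = sqrt(-15285 - 16409/((1/48 + 260) + 2235)) = sqrt(-15285 - 16409/(12481/48 + 2235)) = sqrt(-15285 - 16409/119761/48) = sqrt(-15285 - 16409*48/119761) = sqrt(-15285 - 787632/119761) = sqrt(-1831334517/119761) = 939*I*sqrt(248743597)/119761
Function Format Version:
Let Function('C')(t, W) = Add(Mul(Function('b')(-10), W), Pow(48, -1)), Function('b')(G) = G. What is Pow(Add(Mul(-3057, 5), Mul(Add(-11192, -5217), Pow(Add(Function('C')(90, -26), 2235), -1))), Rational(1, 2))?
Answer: Mul(Rational(939, 119761), I, Pow(248743597, Rational(1, 2))) ≈ Mul(123.66, I)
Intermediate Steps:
Function('C')(t, W) = Add(Rational(1, 48), Mul(-10, W)) (Function('C')(t, W) = Add(Mul(-10, W), Pow(48, -1)) = Add(Mul(-10, W), Rational(1, 48)) = Add(Rational(1, 48), Mul(-10, W)))
Pow(Add(Mul(-3057, 5), Mul(Add(-11192, -5217), Pow(Add(Function('C')(90, -26), 2235), -1))), Rational(1, 2)) = Pow(Add(Mul(-3057, 5), Mul(Add(-11192, -5217), Pow(Add(Add(Rational(1, 48), Mul(-10, -26)), 2235), -1))), Rational(1, 2)) = Pow(Add(-15285, Mul(-16409, Pow(Add(Add(Rational(1, 48), 260), 2235), -1))), Rational(1, 2)) = Pow(Add(-15285, Mul(-16409, Pow(Add(Rational(12481, 48), 2235), -1))), Rational(1, 2)) = Pow(Add(-15285, Mul(-16409, Pow(Rational(119761, 48), -1))), Rational(1, 2)) = Pow(Add(-15285, Mul(-16409, Rational(48, 119761))), Rational(1, 2)) = Pow(Add(-15285, Rational(-787632, 119761)), Rational(1, 2)) = Pow(Rational(-1831334517, 119761), Rational(1, 2)) = Mul(Rational(939, 119761), I, Pow(248743597, Rational(1, 2)))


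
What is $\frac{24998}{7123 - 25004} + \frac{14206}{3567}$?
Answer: $\frac{164849620}{63781527} \approx 2.5846$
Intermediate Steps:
$\frac{24998}{7123 - 25004} + \frac{14206}{3567} = \frac{24998}{-17881} + 14206 \cdot \frac{1}{3567} = 24998 \left(- \frac{1}{17881}\right) + \frac{14206}{3567} = - \frac{24998}{17881} + \frac{14206}{3567} = \frac{164849620}{63781527}$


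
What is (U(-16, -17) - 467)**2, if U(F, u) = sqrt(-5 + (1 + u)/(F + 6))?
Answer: (2335 - I*sqrt(85))**2/25 ≈ 2.1809e+5 - 1722.2*I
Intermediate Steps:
U(F, u) = sqrt(-5 + (1 + u)/(6 + F))
(U(-16, -17) - 467)**2 = (sqrt((-29 - 17 - 5*(-16))/(6 - 16)) - 467)**2 = (sqrt((-29 - 17 + 80)/(-10)) - 467)**2 = (sqrt(-1/10*34) - 467)**2 = (sqrt(-17/5) - 467)**2 = (I*sqrt(85)/5 - 467)**2 = (-467 + I*sqrt(85)/5)**2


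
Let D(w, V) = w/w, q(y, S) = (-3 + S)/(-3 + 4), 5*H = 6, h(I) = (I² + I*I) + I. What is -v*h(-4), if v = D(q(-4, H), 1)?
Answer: -28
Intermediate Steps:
h(I) = I + 2*I² (h(I) = (I² + I²) + I = 2*I² + I = I + 2*I²)
H = 6/5 (H = (⅕)*6 = 6/5 ≈ 1.2000)
q(y, S) = -3 + S (q(y, S) = (-3 + S)/1 = (-3 + S)*1 = -3 + S)
D(w, V) = 1
v = 1
-v*h(-4) = -(-4*(1 + 2*(-4))) = -(-4*(1 - 8)) = -(-4*(-7)) = -28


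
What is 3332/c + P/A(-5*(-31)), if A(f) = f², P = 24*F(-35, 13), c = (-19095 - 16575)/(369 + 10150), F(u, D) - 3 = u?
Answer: -84208701926/85697175 ≈ -982.63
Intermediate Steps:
F(u, D) = 3 + u
c = -35670/10519 ≈ -3.3910
P = -768 (P = 24*(3 - 35) = 24*(-32) = -768)
3332/c + P/A(-5*(-31)) = 3332/(-35670/10519) - 768/((-5*(-31))²) = 3332*(-10519/35670) - 768/(155²) = -17524654/17835 - 768/24025 = -84208701926/85697175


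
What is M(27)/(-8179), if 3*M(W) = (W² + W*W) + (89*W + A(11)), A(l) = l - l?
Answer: -1287/8179 ≈ -0.15735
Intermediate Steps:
A(l) = 0
M(W) = 2*W²/3 + 89*W/3 (M(W) = ((W² + W*W) + (89*W + 0))/3 = ((W² + W²) + 89*W)/3 = (2*W² + 89*W)/3 = 2*W²/3 + 89*W/3)
M(27)/(-8179) = ((⅓)*27*(89 + 2*27))/(-8179) = ((⅓)*27*(89 + 54))*(-1/8179) = ((⅓)*27*143)*(-1/8179) = 1287*(-1/8179) = -1287/8179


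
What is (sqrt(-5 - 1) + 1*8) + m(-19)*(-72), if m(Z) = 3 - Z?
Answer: -1576 + I*sqrt(6) ≈ -1576.0 + 2.4495*I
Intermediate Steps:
(sqrt(-5 - 1) + 1*8) + m(-19)*(-72) = (sqrt(-5 - 1) + 1*8) + (3 - 1*(-19))*(-72) = (sqrt(-6) + 8) + (3 + 19)*(-72) = (I*sqrt(6) + 8) + 22*(-72) = (8 + I*sqrt(6)) - 1584 = -1576 + I*sqrt(6)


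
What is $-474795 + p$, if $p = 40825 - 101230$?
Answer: $-535200$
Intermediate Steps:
$p = -60405$
$-474795 + p = -474795 - 60405 = -535200$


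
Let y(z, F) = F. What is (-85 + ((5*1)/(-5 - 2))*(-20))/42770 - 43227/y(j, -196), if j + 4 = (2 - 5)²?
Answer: 26411499/119756 ≈ 220.54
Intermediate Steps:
j = 5 (j = -4 + (2 - 5)² = -4 + (-3)² = -4 + 9 = 5)
(-85 + ((5*1)/(-5 - 2))*(-20))/42770 - 43227/y(j, -196) = (-85 + ((5*1)/(-5 - 2))*(-20))/42770 - 43227/(-196) = (-85 + (5/(-7))*(-20))*(1/42770) - 43227*(-1/196) = (-85 + (5*(-⅐))*(-20))*(1/42770) + 43227/196 = (-85 - 5/7*(-20))*(1/42770) + 43227/196 = (-85 + 100/7)*(1/42770) + 43227/196 = -495/7*1/42770 + 43227/196 = -99/59878 + 43227/196 = 26411499/119756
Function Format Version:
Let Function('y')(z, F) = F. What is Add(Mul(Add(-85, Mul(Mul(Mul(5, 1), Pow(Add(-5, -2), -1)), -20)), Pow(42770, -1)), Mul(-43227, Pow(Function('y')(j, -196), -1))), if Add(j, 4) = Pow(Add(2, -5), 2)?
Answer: Rational(26411499, 119756) ≈ 220.54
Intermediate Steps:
j = 5 (j = Add(-4, Pow(Add(2, -5), 2)) = Add(-4, Pow(-3, 2)) = Add(-4, 9) = 5)
Add(Mul(Add(-85, Mul(Mul(Mul(5, 1), Pow(Add(-5, -2), -1)), -20)), Pow(42770, -1)), Mul(-43227, Pow(Function('y')(j, -196), -1))) = Add(Mul(Add(-85, Mul(Mul(Mul(5, 1), Pow(Add(-5, -2), -1)), -20)), Pow(42770, -1)), Mul(-43227, Pow(-196, -1))) = Add(Mul(Add(-85, Mul(Mul(5, Pow(-7, -1)), -20)), Rational(1, 42770)), Mul(-43227, Rational(-1, 196))) = Add(Mul(Add(-85, Mul(Mul(5, Rational(-1, 7)), -20)), Rational(1, 42770)), Rational(43227, 196)) = Add(Mul(Add(-85, Mul(Rational(-5, 7), -20)), Rational(1, 42770)), Rational(43227, 196)) = Add(Mul(Add(-85, Rational(100, 7)), Rational(1, 42770)), Rational(43227, 196)) = Add(Mul(Rational(-495, 7), Rational(1, 42770)), Rational(43227, 196)) = Add(Rational(-99, 59878), Rational(43227, 196)) = Rational(26411499, 119756)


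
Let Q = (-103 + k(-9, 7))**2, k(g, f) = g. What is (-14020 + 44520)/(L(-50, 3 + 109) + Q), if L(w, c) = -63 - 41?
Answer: 1525/622 ≈ 2.4518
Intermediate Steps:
L(w, c) = -104
Q = 12544 (Q = (-103 - 9)**2 = (-112)**2 = 12544)
(-14020 + 44520)/(L(-50, 3 + 109) + Q) = (-14020 + 44520)/(-104 + 12544) = 30500/12440 = 30500*(1/12440) = 1525/622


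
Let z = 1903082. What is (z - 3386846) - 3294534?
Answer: -4778298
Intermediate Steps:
(z - 3386846) - 3294534 = (1903082 - 3386846) - 3294534 = -1483764 - 3294534 = -4778298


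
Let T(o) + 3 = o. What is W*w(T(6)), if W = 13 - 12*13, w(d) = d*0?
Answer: 0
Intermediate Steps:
T(o) = -3 + o
w(d) = 0
W = -143 (W = 13 - 156 = -143)
W*w(T(6)) = -143*0 = 0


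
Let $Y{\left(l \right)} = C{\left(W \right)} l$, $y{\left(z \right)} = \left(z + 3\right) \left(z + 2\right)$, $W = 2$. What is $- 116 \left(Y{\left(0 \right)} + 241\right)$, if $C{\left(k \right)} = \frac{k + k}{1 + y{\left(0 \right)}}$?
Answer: $-27956$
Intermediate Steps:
$y{\left(z \right)} = \left(2 + z\right) \left(3 + z\right)$ ($y{\left(z \right)} = \left(3 + z\right) \left(2 + z\right) = \left(2 + z\right) \left(3 + z\right)$)
$C{\left(k \right)} = \frac{2 k}{7}$ ($C{\left(k \right)} = \frac{k + k}{1 + \left(6 + 0^{2} + 5 \cdot 0\right)} = \frac{2 k}{1 + \left(6 + 0 + 0\right)} = \frac{2 k}{1 + 6} = \frac{2 k}{7}$)
$Y{\left(l \right)} = \frac{4 l}{7}$ ($Y{\left(l \right)} = \frac{2}{7} \cdot 2 l = \frac{4 l}{7}$)
$- 116 \left(Y{\left(0 \right)} + 241\right) = - 116 \left(\frac{4}{7} \cdot 0 + 241\right) = - 116 \left(0 + 241\right) = \left(-116\right) 241 = -27956$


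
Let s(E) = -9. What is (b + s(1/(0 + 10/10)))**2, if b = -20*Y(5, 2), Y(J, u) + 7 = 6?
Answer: 121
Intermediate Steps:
Y(J, u) = -1 (Y(J, u) = -7 + 6 = -1)
b = 20 (b = -20*(-1) = 20)
(b + s(1/(0 + 10/10)))**2 = (20 - 9)**2 = 11**2 = 121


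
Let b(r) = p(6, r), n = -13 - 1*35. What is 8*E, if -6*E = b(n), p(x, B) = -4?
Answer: 16/3 ≈ 5.3333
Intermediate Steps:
n = -48 (n = -13 - 35 = -48)
b(r) = -4
E = ⅔ (E = -⅙*(-4) = ⅔ ≈ 0.66667)
8*E = 8*(⅔) = 16/3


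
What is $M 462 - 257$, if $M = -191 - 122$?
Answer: $-144863$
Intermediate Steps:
$M = -313$ ($M = -191 - 122 = -313$)
$M 462 - 257 = \left(-313\right) 462 - 257 = -144606 - 257 = -144863$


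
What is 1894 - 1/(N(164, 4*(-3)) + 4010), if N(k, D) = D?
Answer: 7572211/3998 ≈ 1894.0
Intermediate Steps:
1894 - 1/(N(164, 4*(-3)) + 4010) = 1894 - 1/(4*(-3) + 4010) = 1894 - 1/(-12 + 4010) = 1894 - 1/3998 = 7572211/3998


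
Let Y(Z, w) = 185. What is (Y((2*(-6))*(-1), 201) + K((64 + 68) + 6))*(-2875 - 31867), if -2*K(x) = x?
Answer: -4030072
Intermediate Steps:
K(x) = -x/2
(Y((2*(-6))*(-1), 201) + K((64 + 68) + 6))*(-2875 - 31867) = (185 - ((64 + 68) + 6)/2)*(-2875 - 31867) = (185 - (132 + 6)/2)*(-34742) = (185 - 1/2*138)*(-34742) = (185 - 69)*(-34742) = 116*(-34742) = -4030072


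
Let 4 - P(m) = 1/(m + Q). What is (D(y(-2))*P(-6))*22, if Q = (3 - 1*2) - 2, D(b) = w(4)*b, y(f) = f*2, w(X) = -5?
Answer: 12760/7 ≈ 1822.9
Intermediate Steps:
y(f) = 2*f
D(b) = -5*b
Q = -1 (Q = (3 - 2) - 2 = 1 - 2 = -1)
P(m) = 4 - 1/(-1 + m) (P(m) = 4 - 1/(m - 1) = 4 - 1/(-1 + m))
(D(y(-2))*P(-6))*22 = ((-10*(-2))*((-5 + 4*(-6))/(-1 - 6)))*22 = ((-5*(-4))*((-5 - 24)/(-7)))*22 = (20*(-1/7*(-29)))*22 = (20*(29/7))*22 = (580/7)*22 = 12760/7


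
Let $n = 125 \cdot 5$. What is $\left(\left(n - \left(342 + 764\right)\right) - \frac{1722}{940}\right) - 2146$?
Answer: $- \frac{1235551}{470} \approx -2628.8$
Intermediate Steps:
$n = 625$
$\left(\left(n - \left(342 + 764\right)\right) - \frac{1722}{940}\right) - 2146 = \left(\left(625 - \left(342 + 764\right)\right) - \frac{1722}{940}\right) - 2146 = \left(\left(625 - 1106\right) - \frac{861}{470}\right) - 2146 = \left(-481 - \frac{861}{470}\right) - 2146 = - \frac{226931}{470} - 2146 = - \frac{1235551}{470}$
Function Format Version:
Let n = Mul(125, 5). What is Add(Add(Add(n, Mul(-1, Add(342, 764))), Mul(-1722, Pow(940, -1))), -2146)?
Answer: Rational(-1235551, 470) ≈ -2628.8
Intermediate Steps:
n = 625
Add(Add(Add(n, Mul(-1, Add(342, 764))), Mul(-1722, Pow(940, -1))), -2146) = Add(Add(Add(625, Mul(-1, Add(342, 764))), Mul(-1722, Pow(940, -1))), -2146) = Add(Add(Add(625, Mul(-1, 1106)), Mul(-1722, Rational(1, 940))), -2146) = Add(Add(Add(625, -1106), Rational(-861, 470)), -2146) = Add(Add(-481, Rational(-861, 470)), -2146) = Add(Rational(-226931, 470), -2146) = Rational(-1235551, 470)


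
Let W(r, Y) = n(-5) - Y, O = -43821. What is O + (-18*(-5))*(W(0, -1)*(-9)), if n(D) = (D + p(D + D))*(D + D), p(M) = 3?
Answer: -60831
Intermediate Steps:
n(D) = 2*D*(3 + D) (n(D) = (D + 3)*(D + D) = (3 + D)*(2*D) = 2*D*(3 + D))
W(r, Y) = 20 - Y (W(r, Y) = 2*(-5)*(3 - 5) - Y = 2*(-5)*(-2) - Y = 20 - Y)
O + (-18*(-5))*(W(0, -1)*(-9)) = -43821 + (-18*(-5))*((20 - 1*(-1))*(-9)) = -43821 + 90*((20 + 1)*(-9)) = -43821 + 90*(21*(-9)) = -43821 + 90*(-189) = -43821 - 17010 = -60831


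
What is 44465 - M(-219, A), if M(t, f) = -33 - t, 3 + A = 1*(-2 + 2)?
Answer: 44279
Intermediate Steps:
A = -3 (A = -3 + 1*(-2 + 2) = -3 + 1*0 = -3 + 0 = -3)
44465 - M(-219, A) = 44465 - (-33 - 1*(-219)) = 44465 - (-33 + 219) = 44465 - 1*186 = 44465 - 186 = 44279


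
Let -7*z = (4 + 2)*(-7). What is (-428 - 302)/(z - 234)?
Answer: 365/114 ≈ 3.2018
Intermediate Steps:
z = 6 (z = -(4 + 2)*(-7)/7 = -6*(-7)/7 = -⅐*(-42) = 6)
(-428 - 302)/(z - 234) = (-428 - 302)/(6 - 234) = -730/(-228) = -730*(-1/228) = 365/114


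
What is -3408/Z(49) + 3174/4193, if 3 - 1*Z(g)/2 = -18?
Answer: -337058/4193 ≈ -80.386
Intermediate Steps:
Z(g) = 42 (Z(g) = 6 - 2*(-18) = 6 + 36 = 42)
-3408/Z(49) + 3174/4193 = -3408/42 + 3174/4193 = -3408*1/42 + 3174*(1/4193) = -568/7 + 3174/4193 = -337058/4193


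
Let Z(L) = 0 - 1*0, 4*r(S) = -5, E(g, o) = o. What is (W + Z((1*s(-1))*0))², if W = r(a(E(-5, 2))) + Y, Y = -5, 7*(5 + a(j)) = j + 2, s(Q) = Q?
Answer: 625/16 ≈ 39.063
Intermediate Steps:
a(j) = -33/7 + j/7 (a(j) = -5 + (j + 2)/7 = -5 + (2 + j)/7 = -5 + (2/7 + j/7) = -33/7 + j/7)
r(S) = -5/4 (r(S) = (¼)*(-5) = -5/4)
Z(L) = 0 (Z(L) = 0 + 0 = 0)
W = -25/4 (W = -5/4 - 5 = -25/4 ≈ -6.2500)
(W + Z((1*s(-1))*0))² = (-25/4 + 0)² = (-25/4)² = 625/16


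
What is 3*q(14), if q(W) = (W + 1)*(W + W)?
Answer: 1260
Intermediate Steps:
q(W) = 2*W*(1 + W) (q(W) = (1 + W)*(2*W) = 2*W*(1 + W))
3*q(14) = 3*(2*14*(1 + 14)) = 3*(2*14*15) = 3*420 = 1260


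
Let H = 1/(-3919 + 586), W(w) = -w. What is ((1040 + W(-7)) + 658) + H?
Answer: 5682764/3333 ≈ 1705.0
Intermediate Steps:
H = -1/3333 (H = 1/(-3333) = -1/3333 ≈ -0.00030003)
((1040 + W(-7)) + 658) + H = ((1040 - 1*(-7)) + 658) - 1/3333 = ((1040 + 7) + 658) - 1/3333 = (1047 + 658) - 1/3333 = 1705 - 1/3333 = 5682764/3333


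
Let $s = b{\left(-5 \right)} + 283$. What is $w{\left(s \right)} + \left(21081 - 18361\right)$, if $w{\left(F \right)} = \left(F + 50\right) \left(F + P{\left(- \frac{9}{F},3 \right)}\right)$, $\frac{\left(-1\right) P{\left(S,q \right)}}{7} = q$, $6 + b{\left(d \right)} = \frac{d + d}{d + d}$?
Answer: $87016$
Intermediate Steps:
$b{\left(d \right)} = -5$ ($b{\left(d \right)} = -6 + \frac{d + d}{d + d} = -6 + \frac{2 d}{2 d} = -6 + 2 d \frac{1}{2 d} = -6 + 1 = -5$)
$P{\left(S,q \right)} = - 7 q$
$s = 278$ ($s = -5 + 283 = 278$)
$w{\left(F \right)} = \left(-21 + F\right) \left(50 + F\right)$ ($w{\left(F \right)} = \left(F + 50\right) \left(F - 21\right) = \left(50 + F\right) \left(F - 21\right) = \left(50 + F\right) \left(-21 + F\right) = \left(-21 + F\right) \left(50 + F\right)$)
$w{\left(s \right)} + \left(21081 - 18361\right) = \left(-1050 + 278^{2} + 29 \cdot 278\right) + \left(21081 - 18361\right) = \left(-1050 + 77284 + 8062\right) + 2720 = 84296 + 2720 = 87016$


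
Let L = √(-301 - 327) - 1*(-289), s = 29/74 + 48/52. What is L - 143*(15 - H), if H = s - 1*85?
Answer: -1022899/74 + 2*I*√157 ≈ -13823.0 + 25.06*I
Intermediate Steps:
s = 1265/962 (s = 29*(1/74) + 48*(1/52) = 29/74 + 12/13 = 1265/962 ≈ 1.3150)
H = -80505/962 (H = 1265/962 - 1*85 = 1265/962 - 85 = -80505/962 ≈ -83.685)
L = 289 + 2*I*√157 (L = √(-628) + 289 = 2*I*√157 + 289 = 289 + 2*I*√157 ≈ 289.0 + 25.06*I)
L - 143*(15 - H) = (289 + 2*I*√157) - 143*(15 - 1*(-80505/962)) = (289 + 2*I*√157) - 143*(15 + 80505/962) = (289 + 2*I*√157) - 143*94935/962 = (289 + 2*I*√157) - 1044285/74 = -1022899/74 + 2*I*√157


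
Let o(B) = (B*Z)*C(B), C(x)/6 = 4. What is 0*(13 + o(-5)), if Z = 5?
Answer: 0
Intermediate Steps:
C(x) = 24 (C(x) = 6*4 = 24)
o(B) = 120*B (o(B) = (B*5)*24 = (5*B)*24 = 120*B)
0*(13 + o(-5)) = 0*(13 + 120*(-5)) = 0*(13 - 600) = 0*(-587) = 0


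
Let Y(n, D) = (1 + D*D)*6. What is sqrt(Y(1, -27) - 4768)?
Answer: 2*I*sqrt(97) ≈ 19.698*I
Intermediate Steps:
Y(n, D) = 6 + 6*D**2 (Y(n, D) = (1 + D**2)*6 = 6 + 6*D**2)
sqrt(Y(1, -27) - 4768) = sqrt((6 + 6*(-27)**2) - 4768) = sqrt((6 + 6*729) - 4768) = sqrt((6 + 4374) - 4768) = sqrt(4380 - 4768) = sqrt(-388) = 2*I*sqrt(97)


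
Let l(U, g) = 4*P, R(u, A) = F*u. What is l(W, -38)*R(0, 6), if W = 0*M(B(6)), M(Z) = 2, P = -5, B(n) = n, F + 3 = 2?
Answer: 0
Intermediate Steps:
F = -1 (F = -3 + 2 = -1)
R(u, A) = -u
W = 0 (W = 0*2 = 0)
l(U, g) = -20 (l(U, g) = 4*(-5) = -20)
l(W, -38)*R(0, 6) = -(-20)*0 = -20*0 = 0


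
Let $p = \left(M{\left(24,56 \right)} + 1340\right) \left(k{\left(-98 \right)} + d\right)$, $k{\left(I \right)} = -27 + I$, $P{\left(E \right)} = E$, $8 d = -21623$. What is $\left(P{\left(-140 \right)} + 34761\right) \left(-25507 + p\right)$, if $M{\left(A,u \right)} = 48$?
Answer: $- \frac{273547272095}{2} \approx -1.3677 \cdot 10^{11}$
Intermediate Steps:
$d = - \frac{21623}{8}$ ($d = \frac{1}{8} \left(-21623\right) = - \frac{21623}{8} \approx -2702.9$)
$p = - \frac{7850181}{2}$ ($p = \left(48 + 1340\right) \left(\left(-27 - 98\right) - \frac{21623}{8}\right) = 1388 \left(-125 - \frac{21623}{8}\right) = 1388 \left(- \frac{22623}{8}\right) = - \frac{7850181}{2} \approx -3.9251 \cdot 10^{6}$)
$\left(P{\left(-140 \right)} + 34761\right) \left(-25507 + p\right) = \left(-140 + 34761\right) \left(-25507 - \frac{7850181}{2}\right) = 34621 \left(- \frac{7901195}{2}\right) = - \frac{273547272095}{2}$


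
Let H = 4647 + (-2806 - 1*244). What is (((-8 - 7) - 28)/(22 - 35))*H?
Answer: 68671/13 ≈ 5282.4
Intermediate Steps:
H = 1597 (H = 4647 + (-2806 - 244) = 4647 - 3050 = 1597)
(((-8 - 7) - 28)/(22 - 35))*H = (((-8 - 7) - 28)/(22 - 35))*1597 = ((-15 - 28)/(-13))*1597 = -43*(-1/13)*1597 = (43/13)*1597 = 68671/13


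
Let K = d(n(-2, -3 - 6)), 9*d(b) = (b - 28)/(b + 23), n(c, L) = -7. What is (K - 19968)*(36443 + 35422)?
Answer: -22960284595/16 ≈ -1.4350e+9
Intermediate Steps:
d(b) = (-28 + b)/(9*(23 + b)) (d(b) = ((b - 28)/(b + 23))/9 = ((-28 + b)/(23 + b))/9 = (-28 + b)/(9*(23 + b)))
K = -35/144 (K = (-28 - 7)/(9*(23 - 7)) = (⅑)*(-35)/16 = (⅑)*(1/16)*(-35) = -35/144 ≈ -0.24306)
(K - 19968)*(36443 + 35422) = (-35/144 - 19968)*(36443 + 35422) = -2875427/144*71865 = -22960284595/16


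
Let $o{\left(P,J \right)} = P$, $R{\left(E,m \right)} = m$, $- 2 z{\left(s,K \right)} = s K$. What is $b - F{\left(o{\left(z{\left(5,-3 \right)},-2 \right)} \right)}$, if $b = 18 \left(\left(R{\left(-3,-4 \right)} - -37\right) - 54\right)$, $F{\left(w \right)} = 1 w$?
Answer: $- \frac{771}{2} \approx -385.5$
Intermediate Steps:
$z{\left(s,K \right)} = - \frac{K s}{2}$ ($z{\left(s,K \right)} = - \frac{s K}{2} = - \frac{K s}{2}$)
$F{\left(w \right)} = w$
$b = -378$ ($b = 18 \left(\left(-4 - -37\right) - 54\right) = 18 \left(\left(-4 + 37\right) - 54\right) = 18 \left(33 - 54\right) = 18 \left(-21\right) = -378$)
$b - F{\left(o{\left(z{\left(5,-3 \right)},-2 \right)} \right)} = -378 - \left(- \frac{1}{2}\right) \left(-3\right) 5 = -378 - \frac{15}{2} = - \frac{771}{2}$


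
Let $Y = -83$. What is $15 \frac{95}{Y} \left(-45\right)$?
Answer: $\frac{64125}{83} \approx 772.59$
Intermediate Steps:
$15 \frac{95}{Y} \left(-45\right) = 15 \frac{95}{-83} \left(-45\right) = 15 \cdot 95 \left(- \frac{1}{83}\right) \left(-45\right) = 15 \left(- \frac{95}{83}\right) \left(-45\right) = \left(- \frac{1425}{83}\right) \left(-45\right) = \frac{64125}{83}$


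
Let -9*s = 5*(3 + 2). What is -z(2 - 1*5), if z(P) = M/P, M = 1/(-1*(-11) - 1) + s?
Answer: -241/270 ≈ -0.89259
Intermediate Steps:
s = -25/9 (s = -5*(3 + 2)/9 = -5*5/9 = -⅑*25 = -25/9 ≈ -2.7778)
M = -241/90 (M = 1/(-1*(-11) - 1) - 25/9 = 1/(11 - 1) - 25/9 = 1/10 - 25/9 = ⅒ - 25/9 = -241/90 ≈ -2.6778)
z(P) = -241/(90*P)
-z(2 - 1*5) = -(-241)/(90*(2 - 1*5)) = -(-241)/(90*(2 - 5)) = -(-241)/(90*(-3)) = -(-241)*(-1)/(90*3) = -1*241/270 = -241/270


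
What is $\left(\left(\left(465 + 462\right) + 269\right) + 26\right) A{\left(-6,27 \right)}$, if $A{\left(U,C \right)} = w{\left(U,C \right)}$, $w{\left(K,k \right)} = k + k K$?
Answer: $-164970$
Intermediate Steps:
$w{\left(K,k \right)} = k + K k$
$A{\left(U,C \right)} = C \left(1 + U\right)$
$\left(\left(\left(465 + 462\right) + 269\right) + 26\right) A{\left(-6,27 \right)} = \left(\left(\left(465 + 462\right) + 269\right) + 26\right) 27 \left(1 - 6\right) = \left(\left(927 + 269\right) + 26\right) 27 \left(-5\right) = \left(1196 + 26\right) \left(-135\right) = 1222 \left(-135\right) = -164970$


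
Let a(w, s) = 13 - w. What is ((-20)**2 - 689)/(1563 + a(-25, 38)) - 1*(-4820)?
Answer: 7716531/1601 ≈ 4819.8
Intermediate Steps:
((-20)**2 - 689)/(1563 + a(-25, 38)) - 1*(-4820) = ((-20)**2 - 689)/(1563 + (13 - 1*(-25))) - 1*(-4820) = (400 - 689)/(1563 + (13 + 25)) + 4820 = -289/(1563 + 38) + 4820 = -289/1601 + 4820 = 7716531/1601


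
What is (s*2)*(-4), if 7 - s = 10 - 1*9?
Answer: -48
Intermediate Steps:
s = 6 (s = 7 - (10 - 1*9) = 7 - (10 - 9) = 7 - 1*1 = 7 - 1 = 6)
(s*2)*(-4) = (6*2)*(-4) = 12*(-4) = -48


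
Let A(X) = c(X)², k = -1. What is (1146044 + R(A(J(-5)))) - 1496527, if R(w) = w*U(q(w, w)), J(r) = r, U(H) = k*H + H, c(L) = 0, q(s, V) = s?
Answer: -350483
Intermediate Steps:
U(H) = 0 (U(H) = -H + H = 0)
A(X) = 0 (A(X) = 0² = 0)
R(w) = 0 (R(w) = w*0 = 0)
(1146044 + R(A(J(-5)))) - 1496527 = (1146044 + 0) - 1496527 = 1146044 - 1496527 = -350483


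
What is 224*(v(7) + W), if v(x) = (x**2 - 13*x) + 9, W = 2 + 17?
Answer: -3136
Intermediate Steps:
W = 19
v(x) = 9 + x**2 - 13*x
224*(v(7) + W) = 224*((9 + 7**2 - 13*7) + 19) = 224*((9 + 49 - 91) + 19) = 224*(-33 + 19) = 224*(-14) = -3136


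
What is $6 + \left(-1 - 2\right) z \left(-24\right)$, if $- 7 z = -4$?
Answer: $\frac{330}{7} \approx 47.143$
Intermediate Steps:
$z = \frac{4}{7}$ ($z = \left(- \frac{1}{7}\right) \left(-4\right) = \frac{4}{7} \approx 0.57143$)
$6 + \left(-1 - 2\right) z \left(-24\right) = 6 + \left(-1 - 2\right) \frac{4}{7} \left(-24\right) = 6 + \left(-3\right) \frac{4}{7} \left(-24\right) = 6 - - \frac{288}{7} = 6 + \frac{288}{7} = \frac{330}{7}$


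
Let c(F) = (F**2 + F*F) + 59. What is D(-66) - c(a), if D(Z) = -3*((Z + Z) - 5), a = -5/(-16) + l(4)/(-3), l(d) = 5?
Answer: 401279/1152 ≈ 348.33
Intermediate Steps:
a = -65/48 (a = -5/(-16) + 5/(-3) = -5*(-1/16) + 5*(-1/3) = 5/16 - 5/3 = -65/48 ≈ -1.3542)
D(Z) = 15 - 6*Z (D(Z) = -3*(2*Z - 5) = -3*(-5 + 2*Z) = 15 - 6*Z)
c(F) = 59 + 2*F**2 (c(F) = (F**2 + F**2) + 59 = 2*F**2 + 59 = 59 + 2*F**2)
D(-66) - c(a) = (15 - 6*(-66)) - (59 + 2*(-65/48)**2) = (15 + 396) - (59 + 2*(4225/2304)) = 411 - (59 + 4225/1152) = 411 - 1*72193/1152 = 411 - 72193/1152 = 401279/1152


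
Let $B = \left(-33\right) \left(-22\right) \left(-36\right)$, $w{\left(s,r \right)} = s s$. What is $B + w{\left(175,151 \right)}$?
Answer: $4489$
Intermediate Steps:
$w{\left(s,r \right)} = s^{2}$
$B = -26136$ ($B = 726 \left(-36\right) = -26136$)
$B + w{\left(175,151 \right)} = -26136 + 175^{2} = -26136 + 30625 = 4489$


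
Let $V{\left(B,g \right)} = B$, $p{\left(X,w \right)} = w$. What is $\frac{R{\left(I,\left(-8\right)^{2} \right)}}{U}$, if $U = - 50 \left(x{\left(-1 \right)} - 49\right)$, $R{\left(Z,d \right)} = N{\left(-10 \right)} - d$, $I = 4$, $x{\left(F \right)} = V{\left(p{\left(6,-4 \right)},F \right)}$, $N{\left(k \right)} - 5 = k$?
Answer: $- \frac{69}{2650} \approx -0.026038$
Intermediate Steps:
$N{\left(k \right)} = 5 + k$
$x{\left(F \right)} = -4$
$R{\left(Z,d \right)} = -5 - d$ ($R{\left(Z,d \right)} = \left(5 - 10\right) - d = -5 - d$)
$U = 2650$ ($U = - 50 \left(-4 - 49\right) = - 50 \left(-53\right) = \left(-1\right) \left(-2650\right) = 2650$)
$\frac{R{\left(I,\left(-8\right)^{2} \right)}}{U} = \frac{-5 - \left(-8\right)^{2}}{2650} = \left(-5 - 64\right) \frac{1}{2650} = \left(-69\right) \frac{1}{2650} = - \frac{69}{2650}$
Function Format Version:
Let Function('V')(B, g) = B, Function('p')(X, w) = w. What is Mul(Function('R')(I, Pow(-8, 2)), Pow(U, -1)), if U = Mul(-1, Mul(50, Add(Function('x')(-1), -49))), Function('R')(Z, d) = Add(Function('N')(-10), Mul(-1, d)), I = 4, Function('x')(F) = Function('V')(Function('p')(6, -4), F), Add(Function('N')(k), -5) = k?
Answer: Rational(-69, 2650) ≈ -0.026038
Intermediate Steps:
Function('N')(k) = Add(5, k)
Function('x')(F) = -4
Function('R')(Z, d) = Add(-5, Mul(-1, d)) (Function('R')(Z, d) = Add(Add(5, -10), Mul(-1, d)) = Add(-5, Mul(-1, d)))
U = 2650 (U = Mul(-1, Mul(50, Add(-4, -49))) = Mul(-1, Mul(50, -53)) = Mul(-1, -2650) = 2650)
Mul(Function('R')(I, Pow(-8, 2)), Pow(U, -1)) = Mul(Add(-5, Mul(-1, Pow(-8, 2))), Pow(2650, -1)) = Mul(Add(-5, Mul(-1, 64)), Rational(1, 2650)) = Mul(Add(-5, -64), Rational(1, 2650)) = Mul(-69, Rational(1, 2650)) = Rational(-69, 2650)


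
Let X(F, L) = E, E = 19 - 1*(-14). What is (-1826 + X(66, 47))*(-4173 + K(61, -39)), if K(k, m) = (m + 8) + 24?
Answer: 7494740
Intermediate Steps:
K(k, m) = 32 + m (K(k, m) = (8 + m) + 24 = 32 + m)
E = 33 (E = 19 + 14 = 33)
X(F, L) = 33
(-1826 + X(66, 47))*(-4173 + K(61, -39)) = (-1826 + 33)*(-4173 + (32 - 39)) = -1793*(-4173 - 7) = -1793*(-4180) = 7494740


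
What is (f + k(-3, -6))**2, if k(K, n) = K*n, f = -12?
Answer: 36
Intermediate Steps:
(f + k(-3, -6))**2 = (-12 - 3*(-6))**2 = (-12 + 18)**2 = 6**2 = 36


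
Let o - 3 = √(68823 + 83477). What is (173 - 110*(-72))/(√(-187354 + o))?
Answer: -8093*I/√(187351 - 10*√1523) ≈ -18.717*I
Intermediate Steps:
o = 3 + 10*√1523 (o = 3 + √(68823 + 83477) = 3 + √152300 = 3 + 10*√1523 ≈ 393.26)
(173 - 110*(-72))/(√(-187354 + o)) = (173 - 110*(-72))/(√(-187354 + (3 + 10*√1523))) = (173 + 7920)/(√(-187351 + 10*√1523)) = 8093/√(-187351 + 10*√1523)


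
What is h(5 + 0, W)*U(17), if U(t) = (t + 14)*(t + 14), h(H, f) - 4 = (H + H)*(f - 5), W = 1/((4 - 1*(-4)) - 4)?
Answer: -83607/2 ≈ -41804.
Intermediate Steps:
W = ¼ (W = 1/((4 + 4) - 4) = 1/(8 - 4) = 1/4 = ¼ ≈ 0.25000)
h(H, f) = 4 + 2*H*(-5 + f) (h(H, f) = 4 + (H + H)*(f - 5) = 4 + (2*H)*(-5 + f) = 4 + 2*H*(-5 + f))
U(t) = (14 + t)² (U(t) = (14 + t)*(14 + t) = (14 + t)²)
h(5 + 0, W)*U(17) = (4 - 10*(5 + 0) + 2*(5 + 0)*(¼))*(14 + 17)² = (4 - 10*5 + 2*5*(¼))*31² = (4 - 50 + 5/2)*961 = -87/2*961 = -83607/2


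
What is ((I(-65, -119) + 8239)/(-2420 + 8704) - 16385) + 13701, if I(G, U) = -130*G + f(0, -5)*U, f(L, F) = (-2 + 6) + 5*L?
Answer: -16850043/6284 ≈ -2681.4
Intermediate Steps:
f(L, F) = 4 + 5*L
I(G, U) = -130*G + 4*U (I(G, U) = -130*G + (4 + 5*0)*U = -130*G + (4 + 0)*U = -130*G + 4*U)
((I(-65, -119) + 8239)/(-2420 + 8704) - 16385) + 13701 = (((-130*(-65) + 4*(-119)) + 8239)/(-2420 + 8704) - 16385) + 13701 = (((8450 - 476) + 8239)/6284 - 16385) + 13701 = ((7974 + 8239)*(1/6284) - 16385) + 13701 = (16213*(1/6284) - 16385) + 13701 = (16213/6284 - 16385) + 13701 = -102947127/6284 + 13701 = -16850043/6284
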